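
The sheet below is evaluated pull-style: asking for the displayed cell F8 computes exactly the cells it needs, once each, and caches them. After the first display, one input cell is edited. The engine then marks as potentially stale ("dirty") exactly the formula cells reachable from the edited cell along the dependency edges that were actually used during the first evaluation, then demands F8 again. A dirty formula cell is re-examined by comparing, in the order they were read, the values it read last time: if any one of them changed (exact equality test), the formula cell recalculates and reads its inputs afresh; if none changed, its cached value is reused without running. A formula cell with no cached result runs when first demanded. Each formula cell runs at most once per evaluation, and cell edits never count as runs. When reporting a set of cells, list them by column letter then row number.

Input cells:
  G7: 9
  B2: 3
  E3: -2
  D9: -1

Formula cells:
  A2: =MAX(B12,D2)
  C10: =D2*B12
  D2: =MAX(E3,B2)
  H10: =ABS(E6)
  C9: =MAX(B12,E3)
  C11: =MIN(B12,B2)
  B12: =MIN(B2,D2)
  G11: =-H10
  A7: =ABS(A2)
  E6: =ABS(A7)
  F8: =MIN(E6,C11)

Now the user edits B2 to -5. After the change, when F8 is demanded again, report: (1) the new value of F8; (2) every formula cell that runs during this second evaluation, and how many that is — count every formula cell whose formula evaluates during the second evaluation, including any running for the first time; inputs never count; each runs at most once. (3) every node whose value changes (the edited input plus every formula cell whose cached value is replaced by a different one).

First demand of the output computes:
  D2 = MAX(-2, 3) = 3
  B12 = MIN(3, 3) = 3
  A2 = MAX(3, 3) = 3
  A7 = ABS(3) = 3
  C11 = MIN(3, 3) = 3
  E6 = ABS(3) = 3
  F8 = MIN(3, 3) = 3

After the edit, cleaning proceeds:
  D2: a read changed (B2 3->-5) — executes, giving -2.
  B12: a read changed (B2 3->-5; D2 3->-2) — executes, giving -5.
  A2: a read changed (B12 3->-5; D2 3->-2) — executes, giving -2.
  A7: a read changed (A2 3->-2) — executes, giving 2.
  C11: a read changed (B12 3->-5; B2 3->-5) — executes, giving -5.
  E6: a read changed (A7 3->2) — executes, giving 2.
  F8: a read changed (E6 3->2; C11 3->-5) — executes, giving -5.

Demanding F8 again yields -5.
7 formula cells run: A2, A7, B12, C11, D2, E6, F8.
The nodes whose values change: A2, A7, B2, B12, C11, D2, E6, F8.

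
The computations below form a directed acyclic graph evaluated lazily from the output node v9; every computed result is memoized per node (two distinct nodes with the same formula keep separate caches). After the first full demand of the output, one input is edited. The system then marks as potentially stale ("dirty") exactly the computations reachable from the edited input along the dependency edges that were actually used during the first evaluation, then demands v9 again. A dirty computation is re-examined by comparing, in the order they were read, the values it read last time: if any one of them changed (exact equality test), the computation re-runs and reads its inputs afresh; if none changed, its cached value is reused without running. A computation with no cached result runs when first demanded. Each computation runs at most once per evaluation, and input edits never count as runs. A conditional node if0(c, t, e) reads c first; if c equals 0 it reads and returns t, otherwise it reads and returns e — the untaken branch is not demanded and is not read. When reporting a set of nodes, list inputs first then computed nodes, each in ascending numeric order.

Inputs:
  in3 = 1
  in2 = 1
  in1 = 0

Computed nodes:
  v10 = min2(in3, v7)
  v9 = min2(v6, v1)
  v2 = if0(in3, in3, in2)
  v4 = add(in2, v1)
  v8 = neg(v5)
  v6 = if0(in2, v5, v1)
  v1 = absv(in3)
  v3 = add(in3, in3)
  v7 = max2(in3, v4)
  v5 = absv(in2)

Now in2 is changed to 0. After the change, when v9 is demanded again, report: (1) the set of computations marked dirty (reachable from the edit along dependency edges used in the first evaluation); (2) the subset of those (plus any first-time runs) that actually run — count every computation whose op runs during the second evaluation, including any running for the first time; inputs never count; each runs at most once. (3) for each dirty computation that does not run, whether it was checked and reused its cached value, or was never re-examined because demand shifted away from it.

First demand of the output computes:
  v1 = absv(1) = 1
  v6 = if0(in2=1 -> else branch v1) = 1
  v9 = min2(1, 1) = 1

After the edit, cleaning proceeds:
  v5: had never run; runs now, result 0.
  v6: a read changed (in2 1->0) — executes, giving 0.
  v9: a read changed (v6 1->0) — executes, giving 0.

Note the branch switch — v5 had no cache and runs now for the first time.

The edit dirties: v6, v9.
3 computations run: v5, v6, v9.
No dirty computation escaped a run.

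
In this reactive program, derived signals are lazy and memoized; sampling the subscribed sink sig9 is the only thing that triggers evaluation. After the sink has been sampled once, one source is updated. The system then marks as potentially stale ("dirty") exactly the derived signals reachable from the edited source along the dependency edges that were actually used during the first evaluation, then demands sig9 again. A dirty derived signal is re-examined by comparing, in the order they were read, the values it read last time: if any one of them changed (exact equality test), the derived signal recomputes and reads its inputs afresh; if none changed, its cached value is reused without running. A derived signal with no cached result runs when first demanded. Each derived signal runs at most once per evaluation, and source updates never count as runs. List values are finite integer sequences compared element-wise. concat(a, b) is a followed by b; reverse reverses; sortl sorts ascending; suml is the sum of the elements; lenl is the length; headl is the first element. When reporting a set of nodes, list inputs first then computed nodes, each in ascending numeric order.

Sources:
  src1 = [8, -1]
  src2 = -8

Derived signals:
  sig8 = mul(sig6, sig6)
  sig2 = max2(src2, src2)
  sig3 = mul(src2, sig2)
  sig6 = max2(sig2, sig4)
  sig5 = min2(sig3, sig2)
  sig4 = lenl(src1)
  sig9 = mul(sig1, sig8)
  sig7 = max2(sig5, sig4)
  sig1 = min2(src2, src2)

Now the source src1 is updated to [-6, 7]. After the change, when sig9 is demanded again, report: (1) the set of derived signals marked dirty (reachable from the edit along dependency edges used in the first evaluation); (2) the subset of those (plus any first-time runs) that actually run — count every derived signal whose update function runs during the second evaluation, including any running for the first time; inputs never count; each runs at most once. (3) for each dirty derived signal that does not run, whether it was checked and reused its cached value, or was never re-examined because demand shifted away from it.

First demand of the output computes:
  sig1 = min2(-8, -8) = -8
  sig2 = max2(-8, -8) = -8
  sig4 = lenl([8, -1]) = 2
  sig6 = max2(-8, 2) = 2
  sig8 = mul(2, 2) = 4
  sig9 = mul(-8, 4) = -32

After the edit, cleaning proceeds:
  sig4: a read changed (src1 [8, -1]->[-6, 7]) — executes, giving 2 — identical to its old value.
  sig6: dirty, but its reads are unchanged (sig2 unchanged, sig4 unchanged); cached 2 stands.
  sig8: dirty, but its reads are unchanged (sig6 unchanged, sig6 unchanged); cached 4 stands.
  sig9: dirty, but its reads are unchanged (sig1 unchanged, sig8 unchanged); cached -32 stands.

Note the absorption at sig4: it re-runs yet its value is the same, leaving the output's value untouched.

The edit dirties: sig4, sig6, sig8, sig9.
1 derived signals run: sig4.
Cache hits after checking: sig6, sig8, sig9.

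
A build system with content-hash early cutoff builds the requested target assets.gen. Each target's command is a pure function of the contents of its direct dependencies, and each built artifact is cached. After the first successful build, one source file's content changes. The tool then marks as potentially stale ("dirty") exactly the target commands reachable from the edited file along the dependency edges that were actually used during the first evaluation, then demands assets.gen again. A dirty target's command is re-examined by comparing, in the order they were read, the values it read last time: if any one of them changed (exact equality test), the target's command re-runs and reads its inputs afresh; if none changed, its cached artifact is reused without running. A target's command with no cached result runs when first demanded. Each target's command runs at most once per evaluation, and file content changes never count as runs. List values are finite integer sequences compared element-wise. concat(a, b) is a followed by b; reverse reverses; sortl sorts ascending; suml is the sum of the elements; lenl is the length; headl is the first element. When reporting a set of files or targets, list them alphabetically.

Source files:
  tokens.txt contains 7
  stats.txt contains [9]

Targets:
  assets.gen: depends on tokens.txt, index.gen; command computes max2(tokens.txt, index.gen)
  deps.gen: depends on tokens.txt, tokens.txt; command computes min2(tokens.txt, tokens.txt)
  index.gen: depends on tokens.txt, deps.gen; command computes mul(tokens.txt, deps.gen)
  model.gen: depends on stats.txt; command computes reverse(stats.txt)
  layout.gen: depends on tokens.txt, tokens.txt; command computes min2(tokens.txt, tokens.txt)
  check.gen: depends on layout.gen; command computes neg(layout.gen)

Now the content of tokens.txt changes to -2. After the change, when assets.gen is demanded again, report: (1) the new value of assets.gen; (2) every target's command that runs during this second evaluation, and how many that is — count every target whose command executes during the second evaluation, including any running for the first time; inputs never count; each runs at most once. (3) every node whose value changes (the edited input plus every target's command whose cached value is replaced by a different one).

New value of assets.gen: 4.
Target commands that run: assets.gen, deps.gen, index.gen — 3 in total.
Values that change: assets.gen, deps.gen, index.gen, tokens.txt.

First evaluation (everything demanded from the output):
  deps.gen = min2(7, 7) = 7
  index.gen = mul(7, 7) = 49
  assets.gen = max2(7, 49) = 49

Propagation after the edit:
  deps.gen: runs — tokens.txt 7->-2; tokens.txt 7->-2; result -2.
  index.gen: runs — tokens.txt 7->-2; deps.gen 7->-2; result 4.
  assets.gen: runs — tokens.txt 7->-2; index.gen 49->4; result 4.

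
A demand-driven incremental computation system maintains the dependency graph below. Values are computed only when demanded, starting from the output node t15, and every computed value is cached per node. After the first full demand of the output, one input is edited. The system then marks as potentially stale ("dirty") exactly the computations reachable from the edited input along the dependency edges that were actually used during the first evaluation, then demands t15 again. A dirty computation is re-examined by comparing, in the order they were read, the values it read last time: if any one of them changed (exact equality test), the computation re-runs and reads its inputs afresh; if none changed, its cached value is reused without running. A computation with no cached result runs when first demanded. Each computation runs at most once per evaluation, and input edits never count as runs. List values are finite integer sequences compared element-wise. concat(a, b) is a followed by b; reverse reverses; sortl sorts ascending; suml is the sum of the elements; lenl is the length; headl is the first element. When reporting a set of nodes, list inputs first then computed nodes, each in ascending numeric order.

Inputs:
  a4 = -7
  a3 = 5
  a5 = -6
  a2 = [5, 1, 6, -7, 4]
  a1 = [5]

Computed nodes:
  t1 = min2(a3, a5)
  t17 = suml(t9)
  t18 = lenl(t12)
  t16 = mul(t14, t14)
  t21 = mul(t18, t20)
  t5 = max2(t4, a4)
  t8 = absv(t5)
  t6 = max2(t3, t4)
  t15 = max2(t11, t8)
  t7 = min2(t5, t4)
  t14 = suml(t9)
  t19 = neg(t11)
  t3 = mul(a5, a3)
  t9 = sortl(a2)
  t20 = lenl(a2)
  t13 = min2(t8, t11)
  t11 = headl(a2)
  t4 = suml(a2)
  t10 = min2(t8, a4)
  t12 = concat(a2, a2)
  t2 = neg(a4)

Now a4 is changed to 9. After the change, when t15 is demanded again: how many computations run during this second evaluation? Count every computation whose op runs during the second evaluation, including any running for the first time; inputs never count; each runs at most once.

Computations that run: t5 — 1 in total.
Key observation: the change is absorbed at t5 — it re-runs but produces the same value, and the output's value is unchanged.

First evaluation (everything demanded from the output):
  t4 = suml([5, 1, 6, -7, 4]) = 9
  t5 = max2(9, -7) = 9
  t8 = absv(9) = 9
  t11 = headl([5, 1, 6, -7, 4]) = 5
  t15 = max2(5, 9) = 9

Propagation after the edit:
  t5: runs — a4 -7->9; result 9 (same value as before).
  t8: checked — values it read are unchanged (t5 unchanged); reused cached 9 without running.
  t15: checked — values it read are unchanged (t11 unchanged, t8 unchanged); reused cached 9 without running.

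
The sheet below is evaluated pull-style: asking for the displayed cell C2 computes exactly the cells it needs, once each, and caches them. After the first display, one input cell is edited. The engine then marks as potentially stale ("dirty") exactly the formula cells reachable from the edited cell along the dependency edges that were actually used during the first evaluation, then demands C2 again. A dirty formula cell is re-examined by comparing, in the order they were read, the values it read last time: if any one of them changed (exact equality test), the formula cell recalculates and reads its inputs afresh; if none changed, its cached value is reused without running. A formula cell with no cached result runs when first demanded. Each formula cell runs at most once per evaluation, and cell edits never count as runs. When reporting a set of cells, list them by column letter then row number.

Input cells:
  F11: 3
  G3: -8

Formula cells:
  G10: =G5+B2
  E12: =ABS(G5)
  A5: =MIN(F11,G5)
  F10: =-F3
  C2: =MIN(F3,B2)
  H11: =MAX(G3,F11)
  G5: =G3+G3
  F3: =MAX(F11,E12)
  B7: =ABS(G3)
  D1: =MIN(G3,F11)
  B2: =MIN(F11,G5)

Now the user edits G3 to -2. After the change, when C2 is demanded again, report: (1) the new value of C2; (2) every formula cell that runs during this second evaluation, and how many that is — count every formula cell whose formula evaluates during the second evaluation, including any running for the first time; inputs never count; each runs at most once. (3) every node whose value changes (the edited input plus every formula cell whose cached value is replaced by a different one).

Demanding C2 again yields -4.
5 formula cells run: B2, C2, E12, F3, G5.
The nodes whose values change: B2, C2, E12, F3, G3, G5.

First demand of the output computes:
  G5 = -8 + -8 = -16
  B2 = MIN(3, -16) = -16
  E12 = ABS(-16) = 16
  F3 = MAX(3, 16) = 16
  C2 = MIN(16, -16) = -16

After the edit, cleaning proceeds:
  G5: a read changed (G3 -8->-2; G3 -8->-2) — executes, giving -4.
  B2: a read changed (G5 -16->-4) — executes, giving -4.
  E12: a read changed (G5 -16->-4) — executes, giving 4.
  F3: a read changed (E12 16->4) — executes, giving 4.
  C2: a read changed (F3 16->4; B2 -16->-4) — executes, giving -4.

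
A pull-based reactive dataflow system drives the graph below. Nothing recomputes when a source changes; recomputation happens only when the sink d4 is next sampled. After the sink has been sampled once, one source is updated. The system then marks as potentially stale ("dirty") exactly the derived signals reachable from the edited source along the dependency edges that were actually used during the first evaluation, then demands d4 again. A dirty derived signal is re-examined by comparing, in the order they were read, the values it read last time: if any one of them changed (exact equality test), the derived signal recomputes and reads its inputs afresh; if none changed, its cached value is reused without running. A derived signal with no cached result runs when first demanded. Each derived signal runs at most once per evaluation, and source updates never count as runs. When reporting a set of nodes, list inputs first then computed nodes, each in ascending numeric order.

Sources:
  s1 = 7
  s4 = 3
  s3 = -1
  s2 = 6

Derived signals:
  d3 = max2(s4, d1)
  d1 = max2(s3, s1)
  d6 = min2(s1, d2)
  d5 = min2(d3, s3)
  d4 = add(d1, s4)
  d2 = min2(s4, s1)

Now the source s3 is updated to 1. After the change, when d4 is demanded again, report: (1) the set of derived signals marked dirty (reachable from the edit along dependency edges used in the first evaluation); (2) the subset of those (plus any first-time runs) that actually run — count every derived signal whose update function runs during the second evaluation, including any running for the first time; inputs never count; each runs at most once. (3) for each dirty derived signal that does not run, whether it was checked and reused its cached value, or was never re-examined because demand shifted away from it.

First evaluation (everything demanded from the output):
  d1 = max2(-1, 7) = 7
  d4 = add(7, 3) = 10

Propagation after the edit:
  d1: runs — s3 -1->1; result 7 (same value as before).
  d4: checked — values it read are unchanged (d1 unchanged, s4 unchanged); reused cached 10 without running.

Key observation: the change is absorbed at d1 — it re-runs but produces the same value, and the output's value is unchanged.

Marked dirty: d1, d4.
Derived signals that run: d1 — 1 in total.
Checked but reused from cache: d4.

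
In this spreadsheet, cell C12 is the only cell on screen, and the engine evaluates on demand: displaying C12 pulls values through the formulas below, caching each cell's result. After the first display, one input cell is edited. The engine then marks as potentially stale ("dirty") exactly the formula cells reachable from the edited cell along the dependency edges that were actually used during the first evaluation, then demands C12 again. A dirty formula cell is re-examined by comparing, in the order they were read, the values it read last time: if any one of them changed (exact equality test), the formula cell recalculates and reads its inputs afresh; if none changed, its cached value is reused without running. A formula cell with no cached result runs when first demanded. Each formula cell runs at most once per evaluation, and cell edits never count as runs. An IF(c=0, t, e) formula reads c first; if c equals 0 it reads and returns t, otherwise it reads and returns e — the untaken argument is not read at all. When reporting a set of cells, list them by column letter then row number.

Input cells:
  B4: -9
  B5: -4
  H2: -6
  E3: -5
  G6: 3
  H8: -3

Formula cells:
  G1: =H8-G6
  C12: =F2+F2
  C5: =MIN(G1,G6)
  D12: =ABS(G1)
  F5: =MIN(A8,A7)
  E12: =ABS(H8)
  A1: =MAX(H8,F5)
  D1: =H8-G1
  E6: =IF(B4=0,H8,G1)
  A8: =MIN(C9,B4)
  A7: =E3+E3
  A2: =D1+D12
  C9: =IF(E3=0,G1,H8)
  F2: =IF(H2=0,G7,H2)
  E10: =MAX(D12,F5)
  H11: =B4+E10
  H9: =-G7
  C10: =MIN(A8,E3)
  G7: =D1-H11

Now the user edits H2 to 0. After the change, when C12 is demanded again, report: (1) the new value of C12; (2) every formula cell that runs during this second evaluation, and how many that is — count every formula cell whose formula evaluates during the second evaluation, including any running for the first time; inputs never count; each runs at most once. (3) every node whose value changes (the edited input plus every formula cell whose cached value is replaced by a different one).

Initial pass — values computed on the first demand:
  F2 = IF(H2=0: H2=-6 -> else branch H2) = -6
  C12 = -6 + -6 = -12

Second demand — change propagation:
  A7: newly demanded (no cache) — executes and yields -10.
  G1: newly demanded (no cache) — executes and yields -6.
  C9: newly demanded (no cache) — executes and yields -3.
  A8: newly demanded (no cache) — executes and yields -9.
  D1: newly demanded (no cache) — executes and yields 3.
  D12: newly demanded (no cache) — executes and yields 6.
  F5: newly demanded (no cache) — executes and yields -10.
  E10: newly demanded (no cache) — executes and yields 6.
  H11: newly demanded (no cache) — executes and yields -3.
  G7: newly demanded (no cache) — executes and yields 6.
  F2: re-runs because H2 -6->0; H2 -6->0; new result 6.
  C12: re-runs because F2 -6->6; F2 -6->6; new result 12.

The important point: the flipped condition pulls in fresh nodes; A7, A8, C9, D1, D12, E10, F5, G1, G7, H11 run for the first time.

C12 now evaluates to 12.
Run set: A7, A8, C9, C12, D1, D12, E10, F2, F5, G1, G7, H11 (12 run).
Changed values: C12, F2, H2.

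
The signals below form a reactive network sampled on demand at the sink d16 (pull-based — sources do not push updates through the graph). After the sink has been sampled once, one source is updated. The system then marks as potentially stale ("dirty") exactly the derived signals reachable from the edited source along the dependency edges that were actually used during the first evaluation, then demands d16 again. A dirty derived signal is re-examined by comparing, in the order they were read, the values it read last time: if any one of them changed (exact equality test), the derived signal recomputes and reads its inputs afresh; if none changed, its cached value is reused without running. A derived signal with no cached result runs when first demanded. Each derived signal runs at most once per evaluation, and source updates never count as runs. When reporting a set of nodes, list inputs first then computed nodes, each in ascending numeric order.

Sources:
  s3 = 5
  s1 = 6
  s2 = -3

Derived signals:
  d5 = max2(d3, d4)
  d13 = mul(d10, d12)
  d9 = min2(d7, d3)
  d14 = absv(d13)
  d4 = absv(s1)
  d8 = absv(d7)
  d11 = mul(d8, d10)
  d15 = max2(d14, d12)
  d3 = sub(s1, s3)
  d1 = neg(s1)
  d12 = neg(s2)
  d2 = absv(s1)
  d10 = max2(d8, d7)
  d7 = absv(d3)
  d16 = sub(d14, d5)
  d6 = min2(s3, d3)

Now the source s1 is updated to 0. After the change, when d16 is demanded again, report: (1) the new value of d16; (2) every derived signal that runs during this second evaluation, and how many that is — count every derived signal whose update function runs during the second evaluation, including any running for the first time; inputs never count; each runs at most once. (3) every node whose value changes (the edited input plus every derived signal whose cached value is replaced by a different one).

d16 now evaluates to 15.
Run set: d3, d4, d5, d7, d8, d10, d13, d14, d16 (9 run).
Changed values: s1, d3, d4, d5, d7, d8, d10, d13, d14, d16.

Initial pass — values computed on the first demand:
  d3 = sub(6, 5) = 1
  d4 = absv(6) = 6
  d5 = max2(1, 6) = 6
  d7 = absv(1) = 1
  d8 = absv(1) = 1
  d10 = max2(1, 1) = 1
  d12 = neg(-3) = 3
  d13 = mul(1, 3) = 3
  d14 = absv(3) = 3
  d16 = sub(3, 6) = -3

Second demand — change propagation:
  d3: re-runs because s1 6->0; new result -5.
  d4: re-runs because s1 6->0; new result 0.
  d5: re-runs because d3 1->-5; d4 6->0; new result 0.
  d7: re-runs because d3 1->-5; new result 5.
  d8: re-runs because d7 1->5; new result 5.
  d10: re-runs because d8 1->5; d7 1->5; new result 5.
  d13: re-runs because d10 1->5; new result 15.
  d14: re-runs because d13 3->15; new result 15.
  d16: re-runs because d14 3->15; d5 6->0; new result 15.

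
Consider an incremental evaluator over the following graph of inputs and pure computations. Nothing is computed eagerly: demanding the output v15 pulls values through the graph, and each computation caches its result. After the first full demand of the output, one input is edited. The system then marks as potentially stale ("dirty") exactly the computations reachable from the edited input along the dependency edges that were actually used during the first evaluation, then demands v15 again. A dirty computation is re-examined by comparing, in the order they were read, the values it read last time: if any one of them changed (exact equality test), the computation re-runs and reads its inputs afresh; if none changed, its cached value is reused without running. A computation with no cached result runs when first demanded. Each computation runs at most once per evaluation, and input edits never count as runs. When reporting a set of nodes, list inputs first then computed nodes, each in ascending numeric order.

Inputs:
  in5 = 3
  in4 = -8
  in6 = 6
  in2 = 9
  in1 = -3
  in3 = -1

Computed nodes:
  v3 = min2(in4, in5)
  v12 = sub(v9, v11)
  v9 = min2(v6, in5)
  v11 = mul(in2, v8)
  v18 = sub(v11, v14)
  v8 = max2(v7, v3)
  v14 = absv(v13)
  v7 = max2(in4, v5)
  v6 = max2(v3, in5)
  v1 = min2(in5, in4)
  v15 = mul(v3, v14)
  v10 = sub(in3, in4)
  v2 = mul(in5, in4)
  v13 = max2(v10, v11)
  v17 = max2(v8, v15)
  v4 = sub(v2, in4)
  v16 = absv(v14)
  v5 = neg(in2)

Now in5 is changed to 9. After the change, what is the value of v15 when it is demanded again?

Initial pass — values computed on the first demand:
  v3 = min2(-8, 3) = -8
  v5 = neg(9) = -9
  v7 = max2(-8, -9) = -8
  v8 = max2(-8, -8) = -8
  v10 = sub(-1, -8) = 7
  v11 = mul(9, -8) = -72
  v13 = max2(7, -72) = 7
  v14 = absv(7) = 7
  v15 = mul(-8, 7) = -56

Second demand — change propagation:
  v3: re-runs because in5 3->9; new result -8 (unchanged).
  v8: re-examined; everything it read last time is the same (v7 unchanged, v3 unchanged) — cache -8 kept, no run.
  v11: re-examined; everything it read last time is the same (in2 unchanged, v8 unchanged) — cache -72 kept, no run.
  v13: re-examined; everything it read last time is the same (v10 unchanged, v11 unchanged) — cache 7 kept, no run.
  v14: re-examined; everything it read last time is the same (v13 unchanged) — cache 7 kept, no run.
  v15: re-examined; everything it read last time is the same (v3 unchanged, v14 unchanged) — cache -56 kept, no run.

The important point: v3 recomputes to an identical value, and the output ends up unchanged.

v15 now evaluates to -56.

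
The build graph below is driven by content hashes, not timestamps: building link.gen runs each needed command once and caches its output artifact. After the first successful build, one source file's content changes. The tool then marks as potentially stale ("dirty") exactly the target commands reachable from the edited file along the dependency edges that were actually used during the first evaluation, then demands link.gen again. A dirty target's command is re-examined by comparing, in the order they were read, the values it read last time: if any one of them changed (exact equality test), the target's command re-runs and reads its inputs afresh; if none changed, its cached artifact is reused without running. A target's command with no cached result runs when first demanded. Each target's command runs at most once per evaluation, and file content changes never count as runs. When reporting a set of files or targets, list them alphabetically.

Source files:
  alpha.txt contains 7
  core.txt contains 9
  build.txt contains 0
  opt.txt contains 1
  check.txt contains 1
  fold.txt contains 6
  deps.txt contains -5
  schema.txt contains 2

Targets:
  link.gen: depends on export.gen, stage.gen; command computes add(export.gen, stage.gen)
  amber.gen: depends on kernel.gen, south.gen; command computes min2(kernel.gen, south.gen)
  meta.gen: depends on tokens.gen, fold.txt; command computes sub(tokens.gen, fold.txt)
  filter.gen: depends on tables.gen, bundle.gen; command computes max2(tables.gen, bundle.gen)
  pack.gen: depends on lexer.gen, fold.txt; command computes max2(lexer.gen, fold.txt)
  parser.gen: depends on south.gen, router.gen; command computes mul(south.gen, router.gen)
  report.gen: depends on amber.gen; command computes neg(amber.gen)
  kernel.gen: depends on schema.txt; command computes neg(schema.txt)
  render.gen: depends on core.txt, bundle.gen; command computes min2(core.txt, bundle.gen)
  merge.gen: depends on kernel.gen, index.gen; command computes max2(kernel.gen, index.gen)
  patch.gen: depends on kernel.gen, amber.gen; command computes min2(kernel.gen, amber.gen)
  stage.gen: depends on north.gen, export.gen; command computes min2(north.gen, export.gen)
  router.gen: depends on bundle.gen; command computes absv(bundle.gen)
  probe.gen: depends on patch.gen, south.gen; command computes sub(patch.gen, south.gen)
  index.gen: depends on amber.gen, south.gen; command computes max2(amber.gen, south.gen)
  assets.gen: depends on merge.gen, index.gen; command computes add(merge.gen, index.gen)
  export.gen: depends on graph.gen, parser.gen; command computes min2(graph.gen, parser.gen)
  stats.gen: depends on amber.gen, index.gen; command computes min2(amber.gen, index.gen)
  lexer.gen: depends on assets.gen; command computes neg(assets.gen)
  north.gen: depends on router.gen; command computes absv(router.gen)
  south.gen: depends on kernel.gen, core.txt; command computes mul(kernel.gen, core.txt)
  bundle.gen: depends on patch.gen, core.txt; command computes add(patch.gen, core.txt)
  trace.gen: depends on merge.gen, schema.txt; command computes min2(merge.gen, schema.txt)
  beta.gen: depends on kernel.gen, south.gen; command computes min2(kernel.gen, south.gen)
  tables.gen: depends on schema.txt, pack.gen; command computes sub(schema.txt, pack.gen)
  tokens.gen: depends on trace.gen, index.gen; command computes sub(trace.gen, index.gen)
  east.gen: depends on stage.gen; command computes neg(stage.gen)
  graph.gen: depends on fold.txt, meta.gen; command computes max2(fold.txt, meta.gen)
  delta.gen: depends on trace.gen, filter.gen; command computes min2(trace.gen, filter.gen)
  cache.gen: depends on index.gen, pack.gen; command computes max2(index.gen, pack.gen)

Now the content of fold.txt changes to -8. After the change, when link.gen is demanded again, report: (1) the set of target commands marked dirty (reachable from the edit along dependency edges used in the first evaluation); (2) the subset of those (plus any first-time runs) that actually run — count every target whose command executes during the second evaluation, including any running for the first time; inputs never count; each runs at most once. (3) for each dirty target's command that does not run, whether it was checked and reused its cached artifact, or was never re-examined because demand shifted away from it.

Initial pass — values computed on the first demand:
  kernel.gen = neg(2) = -2
  south.gen = mul(-2, 9) = -18
  amber.gen = min2(-2, -18) = -18
  index.gen = max2(-18, -18) = -18
  merge.gen = max2(-2, -18) = -2
  patch.gen = min2(-2, -18) = -18
  bundle.gen = add(-18, 9) = -9
  router.gen = absv(-9) = 9
  north.gen = absv(9) = 9
  parser.gen = mul(-18, 9) = -162
  trace.gen = min2(-2, 2) = -2
  tokens.gen = sub(-2, -18) = 16
  meta.gen = sub(16, 6) = 10
  graph.gen = max2(6, 10) = 10
  export.gen = min2(10, -162) = -162
  stage.gen = min2(9, -162) = -162
  link.gen = add(-162, -162) = -324

Second demand — change propagation:
  meta.gen: re-runs because fold.txt 6->-8; new result 24.
  graph.gen: re-runs because fold.txt 6->-8; meta.gen 10->24; new result 24.
  export.gen: re-runs because graph.gen 10->24; new result -162 (unchanged).
  stage.gen: re-examined; everything it read last time is the same (north.gen unchanged, export.gen unchanged) — cache -162 kept, no run.
  link.gen: re-examined; everything it read last time is the same (export.gen unchanged, stage.gen unchanged) — cache -324 kept, no run.

The important point: export.gen recomputes to an identical value, and the output ends up unchanged.

Dirty set: export.gen, graph.gen, link.gen, meta.gen, stage.gen.
Run set: export.gen, graph.gen, meta.gen (3 run).
Re-examined without running (cache reused): link.gen, stage.gen.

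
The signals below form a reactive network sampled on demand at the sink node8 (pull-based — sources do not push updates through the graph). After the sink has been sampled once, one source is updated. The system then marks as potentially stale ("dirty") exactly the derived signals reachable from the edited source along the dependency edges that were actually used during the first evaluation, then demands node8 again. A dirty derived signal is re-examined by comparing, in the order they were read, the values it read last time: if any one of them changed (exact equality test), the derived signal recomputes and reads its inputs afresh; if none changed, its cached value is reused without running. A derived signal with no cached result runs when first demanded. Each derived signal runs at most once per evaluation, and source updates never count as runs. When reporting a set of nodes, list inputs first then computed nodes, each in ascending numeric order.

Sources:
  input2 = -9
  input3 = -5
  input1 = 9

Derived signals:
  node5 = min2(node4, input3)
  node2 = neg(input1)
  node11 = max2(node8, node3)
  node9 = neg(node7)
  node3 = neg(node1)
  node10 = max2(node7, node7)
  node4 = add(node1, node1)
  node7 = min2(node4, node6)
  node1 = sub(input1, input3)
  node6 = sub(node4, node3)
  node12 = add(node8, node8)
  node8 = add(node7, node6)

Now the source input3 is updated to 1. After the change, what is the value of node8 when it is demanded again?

Initial pass — values computed on the first demand:
  node1 = sub(9, -5) = 14
  node3 = neg(14) = -14
  node4 = add(14, 14) = 28
  node6 = sub(28, -14) = 42
  node7 = min2(28, 42) = 28
  node8 = add(28, 42) = 70

Second demand — change propagation:
  node1: re-runs because input3 -5->1; new result 8.
  node3: re-runs because node1 14->8; new result -8.
  node4: re-runs because node1 14->8; node1 14->8; new result 16.
  node6: re-runs because node4 28->16; node3 -14->-8; new result 24.
  node7: re-runs because node4 28->16; node6 42->24; new result 16.
  node8: re-runs because node7 28->16; node6 42->24; new result 40.

node8 now evaluates to 40.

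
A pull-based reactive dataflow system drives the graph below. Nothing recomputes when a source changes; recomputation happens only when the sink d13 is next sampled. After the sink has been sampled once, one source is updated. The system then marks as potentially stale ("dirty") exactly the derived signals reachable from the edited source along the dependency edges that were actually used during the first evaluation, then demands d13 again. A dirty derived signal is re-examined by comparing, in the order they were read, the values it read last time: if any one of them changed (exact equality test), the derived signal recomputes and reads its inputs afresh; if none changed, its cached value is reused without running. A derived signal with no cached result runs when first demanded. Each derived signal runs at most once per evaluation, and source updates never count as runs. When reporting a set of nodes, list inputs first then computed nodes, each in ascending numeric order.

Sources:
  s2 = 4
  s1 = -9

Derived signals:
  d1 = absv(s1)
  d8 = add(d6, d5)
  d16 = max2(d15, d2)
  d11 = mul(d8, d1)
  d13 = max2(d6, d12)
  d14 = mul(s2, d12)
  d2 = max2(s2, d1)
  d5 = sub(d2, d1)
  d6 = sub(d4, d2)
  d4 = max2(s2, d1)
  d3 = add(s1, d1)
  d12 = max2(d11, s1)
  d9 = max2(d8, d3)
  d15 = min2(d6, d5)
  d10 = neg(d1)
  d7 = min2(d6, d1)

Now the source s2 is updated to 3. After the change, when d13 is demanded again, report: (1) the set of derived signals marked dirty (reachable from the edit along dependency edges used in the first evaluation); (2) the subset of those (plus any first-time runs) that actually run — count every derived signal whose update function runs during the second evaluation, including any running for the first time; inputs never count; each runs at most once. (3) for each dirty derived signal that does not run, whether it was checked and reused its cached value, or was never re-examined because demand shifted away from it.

Marked dirty: d2, d4, d5, d6, d8, d11, d12, d13.
Derived signals that run: d2, d4 — 2 in total.
Checked but reused from cache: d5, d6, d8, d11, d12, d13.
Key observation: the cutoff stops propagation at d5 — its inputs' values are unchanged, so it reuses its cache.

First evaluation (everything demanded from the output):
  d1 = absv(-9) = 9
  d2 = max2(4, 9) = 9
  d4 = max2(4, 9) = 9
  d5 = sub(9, 9) = 0
  d6 = sub(9, 9) = 0
  d8 = add(0, 0) = 0
  d11 = mul(0, 9) = 0
  d12 = max2(0, -9) = 0
  d13 = max2(0, 0) = 0

Propagation after the edit:
  d2: runs — s2 4->3; result 9 (same value as before).
  d4: runs — s2 4->3; result 9 (same value as before).
  d5: checked — values it read are unchanged (d2 unchanged, d1 unchanged); reused cached 0 without running.
  d6: checked — values it read are unchanged (d4 unchanged, d2 unchanged); reused cached 0 without running.
  d8: checked — values it read are unchanged (d6 unchanged, d5 unchanged); reused cached 0 without running.
  d11: checked — values it read are unchanged (d8 unchanged, d1 unchanged); reused cached 0 without running.
  d12: checked — values it read are unchanged (d11 unchanged, s1 unchanged); reused cached 0 without running.
  d13: checked — values it read are unchanged (d6 unchanged, d12 unchanged); reused cached 0 without running.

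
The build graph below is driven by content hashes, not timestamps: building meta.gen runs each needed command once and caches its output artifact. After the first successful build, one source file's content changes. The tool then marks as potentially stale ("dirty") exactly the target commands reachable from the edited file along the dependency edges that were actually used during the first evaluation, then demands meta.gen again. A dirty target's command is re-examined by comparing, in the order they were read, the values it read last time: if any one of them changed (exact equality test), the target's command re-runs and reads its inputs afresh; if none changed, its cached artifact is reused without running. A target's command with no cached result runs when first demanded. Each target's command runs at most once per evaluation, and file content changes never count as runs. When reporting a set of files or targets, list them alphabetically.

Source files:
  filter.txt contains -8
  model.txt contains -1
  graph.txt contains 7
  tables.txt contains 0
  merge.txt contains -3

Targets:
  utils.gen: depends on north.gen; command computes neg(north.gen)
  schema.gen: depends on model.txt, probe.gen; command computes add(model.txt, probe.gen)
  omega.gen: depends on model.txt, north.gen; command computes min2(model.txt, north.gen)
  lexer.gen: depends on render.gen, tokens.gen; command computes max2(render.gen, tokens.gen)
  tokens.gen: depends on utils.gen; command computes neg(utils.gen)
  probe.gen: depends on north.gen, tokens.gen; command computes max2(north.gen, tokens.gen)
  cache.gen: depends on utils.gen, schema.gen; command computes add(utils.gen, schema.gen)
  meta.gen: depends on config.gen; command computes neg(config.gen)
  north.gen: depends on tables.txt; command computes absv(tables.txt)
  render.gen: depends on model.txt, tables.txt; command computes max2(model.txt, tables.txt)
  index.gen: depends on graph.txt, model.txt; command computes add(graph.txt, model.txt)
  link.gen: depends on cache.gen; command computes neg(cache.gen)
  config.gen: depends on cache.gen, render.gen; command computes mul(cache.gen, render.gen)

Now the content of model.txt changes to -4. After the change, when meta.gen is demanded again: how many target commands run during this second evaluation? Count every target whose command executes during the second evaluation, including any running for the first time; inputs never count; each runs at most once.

Initial pass — values computed on the first demand:
  north.gen = absv(0) = 0
  render.gen = max2(-1, 0) = 0
  utils.gen = neg(0) = 0
  tokens.gen = neg(0) = 0
  probe.gen = max2(0, 0) = 0
  schema.gen = add(-1, 0) = -1
  cache.gen = add(0, -1) = -1
  config.gen = mul(-1, 0) = 0
  meta.gen = neg(0) = 0

Second demand — change propagation:
  render.gen: re-runs because model.txt -1->-4; new result 0 (unchanged).
  schema.gen: re-runs because model.txt -1->-4; new result -4.
  cache.gen: re-runs because schema.gen -1->-4; new result -4.
  config.gen: re-runs because cache.gen -1->-4; new result 0 (unchanged).
  meta.gen: re-examined; everything it read last time is the same (config.gen unchanged) — cache 0 kept, no run.

The important point: at meta.gen every value read last time is unchanged, so the dirty flag clears without a run.

Run set: cache.gen, config.gen, render.gen, schema.gen (4 run).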